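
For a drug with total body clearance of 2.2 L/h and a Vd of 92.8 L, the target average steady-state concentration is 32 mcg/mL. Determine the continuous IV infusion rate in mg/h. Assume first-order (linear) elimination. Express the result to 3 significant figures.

Rate = CL × Css = 2.200 × 32 = 70.40 mg/h

70.4 mg/h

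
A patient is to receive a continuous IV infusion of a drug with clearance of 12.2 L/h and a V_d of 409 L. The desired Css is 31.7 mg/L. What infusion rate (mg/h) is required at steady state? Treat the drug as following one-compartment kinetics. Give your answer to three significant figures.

387 mg/h

Maintenance depends on clearance, not Vd — rate in must match rate out.
R₀ = 12.20 × 31.7 = 386.7 mg/h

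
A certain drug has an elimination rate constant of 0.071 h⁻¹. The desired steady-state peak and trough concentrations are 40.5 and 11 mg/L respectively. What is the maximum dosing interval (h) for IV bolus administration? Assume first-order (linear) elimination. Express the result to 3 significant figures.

18.4 h

Between IV bolus doses, concentration decays as C = C₀·e^(−kτ), so C_peak/C_trough = e^(kτ).
τ_max = ln(C_peak/C_trough) / k = ln(40.5/11) / 0.07100 = 1.303 / 0.07100 = 18.35 h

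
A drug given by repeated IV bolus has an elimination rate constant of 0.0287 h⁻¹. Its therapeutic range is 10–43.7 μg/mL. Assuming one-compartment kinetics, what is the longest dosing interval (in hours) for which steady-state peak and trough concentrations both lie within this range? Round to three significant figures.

Between IV bolus doses, concentration decays as C = C₀·e^(−kτ), so C_peak/C_trough = e^(kτ).
τ_max = ln(C_peak/C_trough) / k = ln(43.7/10) / 0.02870 = 1.475 / 0.02870 = 51.39 h

51.4 h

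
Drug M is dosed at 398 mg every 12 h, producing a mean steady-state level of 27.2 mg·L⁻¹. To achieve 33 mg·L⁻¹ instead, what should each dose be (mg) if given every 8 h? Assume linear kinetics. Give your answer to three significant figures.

322 mg

With linear kinetics, Css is proportional to dose rate (D/τ) at fixed clearance.
D₂ = D₁ × (Css,target / Css,current) × (τ₂/τ₁) = 398 × (33/27.2) × (8/12) = 321.9 mg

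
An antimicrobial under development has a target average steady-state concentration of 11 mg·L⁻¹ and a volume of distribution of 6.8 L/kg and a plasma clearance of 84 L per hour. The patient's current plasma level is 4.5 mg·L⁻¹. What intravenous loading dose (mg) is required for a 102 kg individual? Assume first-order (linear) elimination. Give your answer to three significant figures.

4510 mg

Vd(total) = 102 kg × 6.8 L/kg = 693.6 L
The loading dose fills Vd to the target concentration.
Concentration deficit ΔC = 11 − 4.5 = 6.500 mg/L
LD = Vd × ΔC = 693.6 × 6.500 = 4508 mg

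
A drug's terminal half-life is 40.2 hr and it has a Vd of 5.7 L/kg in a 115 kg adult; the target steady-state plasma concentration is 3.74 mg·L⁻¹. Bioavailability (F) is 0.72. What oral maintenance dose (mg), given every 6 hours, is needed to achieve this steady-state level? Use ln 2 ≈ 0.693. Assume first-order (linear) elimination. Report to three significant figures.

352 mg

Total Vd = 5.7 × 115 = 655.5 L
CL = ln 2 · Vd / t½ = 0.693 × 655.5 / 40.2 = 11.30 L/h
D = CL × Css × τ / F = 11.30 × 3.74 × 6 / 0.72 = 352.2 mg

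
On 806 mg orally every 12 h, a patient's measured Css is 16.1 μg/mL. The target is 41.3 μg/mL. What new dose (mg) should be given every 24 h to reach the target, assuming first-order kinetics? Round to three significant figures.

4140 mg

For first-order elimination, Css ∝ F·D/(CL·τ); F and CL are unchanged, so Css ∝ D/τ.
D₂ = D₁ × (Css,target / Css,current) × (τ₂/τ₁) = 806 × (41.3/16.1) × (24/12) = 4135 mg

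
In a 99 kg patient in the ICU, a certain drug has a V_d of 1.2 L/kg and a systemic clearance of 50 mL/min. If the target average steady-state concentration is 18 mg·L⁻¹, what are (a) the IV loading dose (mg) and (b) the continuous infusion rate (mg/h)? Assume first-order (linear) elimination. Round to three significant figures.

Vd(total) = 99 kg × 1.2 L/kg = 118.8 L
LD = Vd · C_target = 118.8 × 18 = 2138 mg
Convert clearance: 50 mL/min × 60 min/h ÷ 1000 mL/L = 3.000 L/h
Maintenance infusion rate = CL × Css = 3.000 × 18 = 54.00 mg/h

(a) 2140 mg; (b) 54.0 mg/h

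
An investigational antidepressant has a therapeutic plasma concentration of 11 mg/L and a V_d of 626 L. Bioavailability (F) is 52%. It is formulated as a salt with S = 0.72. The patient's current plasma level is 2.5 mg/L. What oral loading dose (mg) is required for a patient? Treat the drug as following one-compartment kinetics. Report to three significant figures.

Concentration deficit ΔC = 11 − 2.5 = 8.500 mg/L
LD = Vd × ΔC / F / S = 626.0 × 8.500 / 0.52 / 0.72 = 14210 mg

14200 mg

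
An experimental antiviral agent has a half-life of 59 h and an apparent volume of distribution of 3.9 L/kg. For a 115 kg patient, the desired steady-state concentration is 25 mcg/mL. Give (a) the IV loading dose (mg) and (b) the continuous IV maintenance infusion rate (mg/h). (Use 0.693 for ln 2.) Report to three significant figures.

Vd = 3.9 L/kg × 115 kg = 448.5 L
LD = Vd × C = 448.5 × 25 = 11210 mg
CL = 0.693 × Vd / t½ = 0.693 × 448.5 / 59 = 5.268 L/h
Infusion rate = CL × Css = 5.268 × 25 = 131.7 mg/h

(a) 11200 mg; (b) 132 mg/h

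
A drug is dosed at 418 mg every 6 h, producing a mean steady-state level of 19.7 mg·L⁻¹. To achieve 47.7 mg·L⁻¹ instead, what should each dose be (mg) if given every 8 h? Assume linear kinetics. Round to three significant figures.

1350 mg

With linear kinetics, Css is proportional to dose rate (D/τ) at fixed clearance.
D₂ = D₁ × (Css,target / Css,current) × (τ₂/τ₁) = 418 × (47.7/19.7) × (8/6) = 1349 mg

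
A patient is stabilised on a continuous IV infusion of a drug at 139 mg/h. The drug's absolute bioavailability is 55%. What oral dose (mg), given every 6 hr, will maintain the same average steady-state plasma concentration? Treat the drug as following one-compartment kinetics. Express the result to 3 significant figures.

1520 mg

To maintain the same Css, the systemic dosing rate must be unchanged: F·D/τ = infusion rate.
D = rate × τ / F = 139 × 6 / 0.55 = 1516 mg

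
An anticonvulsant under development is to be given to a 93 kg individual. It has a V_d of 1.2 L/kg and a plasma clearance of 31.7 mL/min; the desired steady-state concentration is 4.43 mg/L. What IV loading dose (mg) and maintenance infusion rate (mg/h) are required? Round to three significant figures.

(a) 494 mg; (b) 8.43 mg/h

Vd(total) = 93 kg × 1.2 L/kg = 111.6 L
Loading dose = Vd × C = 111.6 × 4.43 = 494.4 mg
Convert clearance: 31.7 mL/min × 60 min/h ÷ 1000 mL/L = 1.902 L/h
Infusion rate = 1.902 L/h × 4.43 mg/L = 8.426 mg/h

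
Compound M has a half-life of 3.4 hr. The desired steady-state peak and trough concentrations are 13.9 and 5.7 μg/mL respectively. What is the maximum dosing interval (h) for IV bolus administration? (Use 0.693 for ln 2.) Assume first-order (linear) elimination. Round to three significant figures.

4.37 h

k = 0.693 / t½ = 0.693 / 3.4 = 0.2038 h⁻¹
Between IV bolus doses, concentration decays as C = C₀·e^(−kτ), so C_peak/C_trough = e^(kτ).
τ_max = ln(C_peak/C_trough) / k = ln(13.9/5.7) / 0.2038 = 0.8914 / 0.2038 = 4.374 h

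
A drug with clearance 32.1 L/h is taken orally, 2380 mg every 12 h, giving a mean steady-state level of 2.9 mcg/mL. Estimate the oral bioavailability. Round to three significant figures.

0.469

F·D/τ = CL·Css at steady state → F = CL·Css·τ / D.
F = 32.1 × 2.9 × 12 / 2380 = 0.469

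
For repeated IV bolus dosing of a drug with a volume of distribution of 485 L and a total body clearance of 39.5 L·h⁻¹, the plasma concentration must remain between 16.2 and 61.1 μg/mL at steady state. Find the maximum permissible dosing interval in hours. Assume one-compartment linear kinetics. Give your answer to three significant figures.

16.3 h

k = CL / Vd = 39.50 / 485.0 = 0.08144 h⁻¹
Between IV bolus doses, concentration decays as C = C₀·e^(−kτ), so C_peak/C_trough = e^(kτ).
τ_max = ln(C_peak/C_trough) / k = ln(61.1/16.2) / 0.08144 = 1.328 / 0.08144 = 16.31 h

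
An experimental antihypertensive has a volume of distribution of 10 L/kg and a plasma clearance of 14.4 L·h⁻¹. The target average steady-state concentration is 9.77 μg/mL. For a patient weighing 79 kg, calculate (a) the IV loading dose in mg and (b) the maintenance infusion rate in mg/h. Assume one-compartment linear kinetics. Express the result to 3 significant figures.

(a) 7720 mg; (b) 141 mg/h

Vd(total) = 79 kg × 10 L/kg = 790.0 L
LD = Vd · C_target = 790.0 × 9.77 = 7718 mg
Infusion rate = 14.40 L/h × 9.77 mg/L = 140.7 mg/h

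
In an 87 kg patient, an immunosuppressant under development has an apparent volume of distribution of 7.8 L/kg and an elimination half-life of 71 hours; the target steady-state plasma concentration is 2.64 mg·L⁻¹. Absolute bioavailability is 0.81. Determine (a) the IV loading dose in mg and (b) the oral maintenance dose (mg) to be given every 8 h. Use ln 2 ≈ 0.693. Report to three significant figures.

Vd(total) = 87 kg × 7.8 L/kg = 678.6 L
LD = Vd × C = 678.6 × 2.64 = 1792 mg
CL = 0.693 × Vd / t½ = 0.693 × 678.6 / 71 = 6.624 L/h
D = CL × Css × τ / F = 6.624 × 2.64 × 8 / 0.81 = 172.7 mg

(a) 1790 mg; (b) 173 mg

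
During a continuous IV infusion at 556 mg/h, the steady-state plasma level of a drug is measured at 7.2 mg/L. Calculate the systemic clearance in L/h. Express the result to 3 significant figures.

At steady state, infusion rate = CL × Css, so CL = rate / Css.
CL = 556 / 7.2 = 77.22 L/h

77.2 L/h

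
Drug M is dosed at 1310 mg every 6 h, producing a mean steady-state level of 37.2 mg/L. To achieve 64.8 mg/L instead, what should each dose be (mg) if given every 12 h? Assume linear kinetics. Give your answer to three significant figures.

With linear kinetics, Css is proportional to dose rate (D/τ) at fixed clearance.
D₂ = D₁ × (Css,target / Css,current) × (τ₂/τ₁) = 1310 × (64.8/37.2) × (12/6) = 4564 mg

4560 mg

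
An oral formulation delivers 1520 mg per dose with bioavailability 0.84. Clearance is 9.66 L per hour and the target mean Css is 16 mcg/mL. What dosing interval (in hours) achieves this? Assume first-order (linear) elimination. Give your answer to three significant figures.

8.26 h

F·D/τ = CL·Css → τ = F·D / (CL·Css).
τ = 0.84 × 1520 / (9.66 × 16) = 8.261 h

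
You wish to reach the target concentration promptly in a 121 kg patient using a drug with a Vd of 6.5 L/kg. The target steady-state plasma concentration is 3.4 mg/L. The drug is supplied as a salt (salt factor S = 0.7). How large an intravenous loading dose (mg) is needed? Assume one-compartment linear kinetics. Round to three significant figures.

Vd(total) = 121 kg × 6.5 L/kg = 786.5 L
The loading dose fills Vd to the target concentration.
LD = Vd × C / S = 786.5 × 3.400 / 0.7 = 3820 mg

3820 mg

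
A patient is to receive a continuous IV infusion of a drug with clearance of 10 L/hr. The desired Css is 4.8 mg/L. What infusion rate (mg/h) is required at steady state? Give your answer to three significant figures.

At steady state, infusion rate equals elimination rate: rate in = CL × Css.
Rate = CL × Css = 10.00 × 4.8 = 48.00 mg/h

48.0 mg/h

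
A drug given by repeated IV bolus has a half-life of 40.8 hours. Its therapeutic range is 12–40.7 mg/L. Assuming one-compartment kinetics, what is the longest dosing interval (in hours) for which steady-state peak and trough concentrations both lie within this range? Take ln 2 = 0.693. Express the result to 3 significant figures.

k = 0.693 / t½ = 0.693 / 40.8 = 0.01699 h⁻¹
Between IV bolus doses, concentration decays as C = C₀·e^(−kτ), so C_peak/C_trough = e^(kτ).
τ_max = ln(C_peak/C_trough) / k = ln(40.7/12) / 0.01699 = 1.221 / 0.01699 = 71.87 h

71.9 h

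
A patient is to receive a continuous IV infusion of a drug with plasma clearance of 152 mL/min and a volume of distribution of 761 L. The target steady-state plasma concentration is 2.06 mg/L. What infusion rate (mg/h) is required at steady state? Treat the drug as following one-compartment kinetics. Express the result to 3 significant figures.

CL = 152 mL/min × 60/1000 = 9.120 L/h
Infusion rate = CL · Css = 9.120 L/h × 2.06 mg/L = 18.79 mg/h

18.8 mg/h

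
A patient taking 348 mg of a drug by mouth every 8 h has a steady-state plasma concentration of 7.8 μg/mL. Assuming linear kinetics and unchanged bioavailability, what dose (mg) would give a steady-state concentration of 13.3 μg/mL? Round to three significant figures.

For first-order elimination, Css ∝ F·D/(CL·τ); F and CL are unchanged, so Css ∝ D/τ.
D₂ = D₁ × (Css,target / Css,current) = 348 × 13.3/7.8 = 593.4 mg

593 mg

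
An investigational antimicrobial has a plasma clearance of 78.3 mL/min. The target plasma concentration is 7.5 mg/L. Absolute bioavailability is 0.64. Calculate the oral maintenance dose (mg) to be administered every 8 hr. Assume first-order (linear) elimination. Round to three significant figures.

440 mg

Convert clearance: 78.3 mL/min × 60 min/h ÷ 1000 mL/L = 4.698 L/h
D = CL × Css × τ / F = 4.698 × 7.5 × 8 / 0.64 = 440.4 mg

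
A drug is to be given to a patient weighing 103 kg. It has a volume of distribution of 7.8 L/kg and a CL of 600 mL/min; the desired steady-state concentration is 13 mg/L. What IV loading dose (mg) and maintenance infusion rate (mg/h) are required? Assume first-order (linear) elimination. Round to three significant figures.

Total Vd = 7.8 × 103 = 803.4 L
LD = Vd · C_target = 803.4 × 13 = 10440 mg
Convert clearance: 600 mL/min × 60 min/h ÷ 1000 mL/L = 36.00 L/h
Maintenance infusion rate = CL × Css = 36.00 × 13 = 468.0 mg/h

(a) 10400 mg; (b) 468 mg/h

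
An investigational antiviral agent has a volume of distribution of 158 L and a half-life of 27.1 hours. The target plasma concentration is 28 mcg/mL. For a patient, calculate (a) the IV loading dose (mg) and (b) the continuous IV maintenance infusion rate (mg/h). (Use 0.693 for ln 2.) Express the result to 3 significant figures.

LD = Vd × C = 158.0 × 28 = 4424 mg
CL = 0.693 × Vd / t½ = 0.693 × 158.0 / 27.1 = 4.040 L/h
Infusion rate = CL × Css = 4.040 × 28 = 113.1 mg/h

(a) 4420 mg; (b) 113 mg/h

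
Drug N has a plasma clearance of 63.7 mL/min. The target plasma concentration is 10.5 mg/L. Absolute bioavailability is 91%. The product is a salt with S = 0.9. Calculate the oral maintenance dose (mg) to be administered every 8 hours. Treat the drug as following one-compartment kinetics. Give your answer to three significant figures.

392 mg

Convert clearance: 63.7 mL/min × 60 min/h ÷ 1000 mL/L = 3.822 L/h
D = CL × Css × τ / F / S = 3.822 × 10.5 × 8 / 0.91 / 0.9 = 392.0 mg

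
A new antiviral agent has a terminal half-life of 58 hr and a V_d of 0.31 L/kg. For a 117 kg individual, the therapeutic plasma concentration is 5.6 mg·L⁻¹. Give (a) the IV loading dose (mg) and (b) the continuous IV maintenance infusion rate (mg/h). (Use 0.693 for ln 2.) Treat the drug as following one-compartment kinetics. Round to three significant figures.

Vd = 0.31 L/kg × 117 kg = 36.27 L
LD = Vd × C = 36.27 × 5.6 = 203.1 mg
CL = 0.693 × Vd / t½ = 0.693 × 36.27 / 58 = 0.4334 L/h
Infusion rate = CL × Css = 0.4334 × 5.6 = 2.427 mg/h

(a) 203 mg; (b) 2.43 mg/h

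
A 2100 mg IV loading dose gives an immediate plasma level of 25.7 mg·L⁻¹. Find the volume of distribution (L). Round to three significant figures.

Immediately after an IV bolus, C₀ = Dose / Vd, so Vd = Dose / C₀.
Vd = 2100 / 25.7 = 81.71 L

81.7 L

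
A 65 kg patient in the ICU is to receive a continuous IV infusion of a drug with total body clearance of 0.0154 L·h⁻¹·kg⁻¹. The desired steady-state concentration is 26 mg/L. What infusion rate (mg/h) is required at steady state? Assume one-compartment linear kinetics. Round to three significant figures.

26.0 mg/h

CL = 0.0154 L·h⁻¹·kg⁻¹ × 65 kg = 1.001 L/h
At steady state, infusion rate equals elimination rate: rate in = CL × Css.
Infusion rate = CL · Css = 1.001 L/h × 26 mg/L = 26.03 mg/h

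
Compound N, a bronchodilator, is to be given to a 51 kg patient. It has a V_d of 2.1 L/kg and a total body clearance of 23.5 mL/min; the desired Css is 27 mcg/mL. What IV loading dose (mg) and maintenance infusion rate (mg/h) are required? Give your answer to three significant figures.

Vd(total) = 51 kg × 2.1 L/kg = 107.1 L
Loading dose = Vd × C = 107.1 × 27 = 2892 mg
CL = 23.5 mL/min × 60/1000 = 1.410 L/h
Infusion rate = 1.410 L/h × 27 mg/L = 38.07 mg/h

(a) 2890 mg; (b) 38.1 mg/h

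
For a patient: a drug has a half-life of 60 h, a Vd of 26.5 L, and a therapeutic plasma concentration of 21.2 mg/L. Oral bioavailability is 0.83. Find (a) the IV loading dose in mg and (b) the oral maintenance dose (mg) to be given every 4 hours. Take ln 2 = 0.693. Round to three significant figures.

(a) 562 mg; (b) 31.3 mg

LD = Vd × C = 26.50 × 21.2 = 561.8 mg
CL = 0.693 × Vd / t½ = 0.693 × 26.50 / 60 = 0.3061 L/h
D = CL × Css × τ / F = 0.3061 × 21.2 × 4 / 0.83 = 31.27 mg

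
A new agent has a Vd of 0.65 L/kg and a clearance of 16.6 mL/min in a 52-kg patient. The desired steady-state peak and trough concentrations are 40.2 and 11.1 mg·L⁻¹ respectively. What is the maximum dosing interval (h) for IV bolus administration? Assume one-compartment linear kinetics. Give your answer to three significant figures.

Vd(total) = 52 kg × 0.65 L/kg = 33.80 L
Convert clearance: 16.6 mL/min × 60 min/h ÷ 1000 mL/L = 0.9960 L/h
k = CL / Vd = 0.9960 / 33.80 = 0.02947 h⁻¹
Between IV bolus doses, concentration decays as C = C₀·e^(−kτ), so C_peak/C_trough = e^(kτ).
τ_max = ln(C_peak/C_trough) / k = ln(40.2/11.1) / 0.02947 = 1.287 / 0.02947 = 43.67 h

43.7 h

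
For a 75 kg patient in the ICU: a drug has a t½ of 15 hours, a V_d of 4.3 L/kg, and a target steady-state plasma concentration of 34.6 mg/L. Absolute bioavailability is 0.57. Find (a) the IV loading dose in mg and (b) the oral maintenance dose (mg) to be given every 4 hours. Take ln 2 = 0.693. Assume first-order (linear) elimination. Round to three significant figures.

(a) 11200 mg; (b) 3620 mg

Total Vd = 4.3 × 75 = 322.5 L
LD = Vd × C = 322.5 × 34.6 = 11160 mg
CL = 0.693 × Vd / t½ = 0.693 × 322.5 / 15 = 14.90 L/h
D = CL × Css × τ / F = 14.90 × 34.6 × 4 / 0.57 = 3618 mg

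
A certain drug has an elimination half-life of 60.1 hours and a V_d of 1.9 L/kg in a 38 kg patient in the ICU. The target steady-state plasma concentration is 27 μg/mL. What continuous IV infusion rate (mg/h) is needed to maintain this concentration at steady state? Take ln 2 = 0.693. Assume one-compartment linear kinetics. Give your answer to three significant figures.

Total Vd = 1.9 × 38 = 72.20 L
CL = 0.693 × Vd / t½ = 0.693 × 72.20 / 60.1 = 0.8325 L/h
Infusion rate = CL × Css = 0.8325 × 27 = 22.48 mg/h

22.5 mg/h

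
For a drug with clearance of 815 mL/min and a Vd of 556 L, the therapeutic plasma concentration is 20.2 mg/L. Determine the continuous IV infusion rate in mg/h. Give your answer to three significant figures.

CL = 815 mL/min × 60/1000 = 48.90 L/h
Vd does not affect the maintenance rate; only clearance governs steady-state input.
R₀ = 48.90 × 20.2 = 987.8 mg/h

988 mg/h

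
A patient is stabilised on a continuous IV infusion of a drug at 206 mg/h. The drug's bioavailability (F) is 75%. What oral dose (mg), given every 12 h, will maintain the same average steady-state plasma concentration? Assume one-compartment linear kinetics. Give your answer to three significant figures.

3300 mg

To maintain the same Css, the systemic dosing rate must be unchanged: F·D/τ = infusion rate.
D = rate × τ / F = 206 × 12 / 0.75 = 3296 mg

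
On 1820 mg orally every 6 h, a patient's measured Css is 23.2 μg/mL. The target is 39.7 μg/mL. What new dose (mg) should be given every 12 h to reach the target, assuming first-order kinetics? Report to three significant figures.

6230 mg

With linear kinetics, Css is proportional to dose rate (D/τ) at fixed clearance.
D₂ = D₁ × (Css,target / Css,current) × (τ₂/τ₁) = 1820 × (39.7/23.2) × (12/6) = 6229 mg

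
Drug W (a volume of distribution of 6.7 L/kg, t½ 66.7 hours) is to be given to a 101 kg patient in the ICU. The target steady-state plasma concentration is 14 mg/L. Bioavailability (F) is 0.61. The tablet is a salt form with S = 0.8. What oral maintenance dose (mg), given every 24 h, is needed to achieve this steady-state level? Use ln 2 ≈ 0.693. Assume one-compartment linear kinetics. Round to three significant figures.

4840 mg

Vd(total) = 101 kg × 6.7 L/kg = 676.7 L
k = 0.693/66.7 = 0.01039 h⁻¹, so CL = k·Vd = 0.01039 × 676.7 = 7.031 L/h
D = CL × Css × τ / F / S = 7.031 × 14 × 24 / 0.61 / 0.8 = 4841 mg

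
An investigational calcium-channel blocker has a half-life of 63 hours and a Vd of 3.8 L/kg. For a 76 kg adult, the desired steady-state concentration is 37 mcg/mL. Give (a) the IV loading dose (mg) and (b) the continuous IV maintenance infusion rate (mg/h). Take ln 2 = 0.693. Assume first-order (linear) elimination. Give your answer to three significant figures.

Vd = 3.8 L/kg × 76 kg = 288.8 L
LD = Vd × C = 288.8 × 37 = 10690 mg
CL = 0.693 × Vd / t½ = 0.693 × 288.8 / 63 = 3.177 L/h
Infusion rate = CL × Css = 3.177 × 37 = 117.5 mg/h

(a) 10700 mg; (b) 118 mg/h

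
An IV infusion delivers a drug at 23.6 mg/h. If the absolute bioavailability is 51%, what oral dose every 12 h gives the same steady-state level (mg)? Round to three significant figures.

555 mg

To maintain the same Css, the systemic dosing rate must be unchanged: F·D/τ = infusion rate.
D = rate × τ / F = 23.6 × 12 / 0.51 = 555.3 mg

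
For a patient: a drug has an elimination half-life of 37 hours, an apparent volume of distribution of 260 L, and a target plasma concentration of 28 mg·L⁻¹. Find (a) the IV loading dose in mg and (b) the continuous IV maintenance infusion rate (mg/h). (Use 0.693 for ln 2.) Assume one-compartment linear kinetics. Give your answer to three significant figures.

(a) 7280 mg; (b) 136 mg/h

LD = Vd × C = 260.0 × 28 = 7280 mg
CL = 0.693 × Vd / t½ = 0.693 × 260.0 / 37 = 4.870 L/h
Infusion rate = CL × Css = 4.870 × 28 = 136.4 mg/h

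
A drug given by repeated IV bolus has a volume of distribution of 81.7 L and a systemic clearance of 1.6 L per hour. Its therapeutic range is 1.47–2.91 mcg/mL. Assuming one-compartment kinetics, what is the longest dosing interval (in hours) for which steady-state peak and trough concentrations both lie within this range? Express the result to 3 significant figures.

k = CL / Vd = 1.600 / 81.70 = 0.01958 h⁻¹
Between IV bolus doses, concentration decays as C = C₀·e^(−kτ), so C_peak/C_trough = e^(kτ).
τ_max = ln(C_peak/C_trough) / k = ln(2.91/1.47) / 0.01958 = 0.6829 / 0.01958 = 34.88 h

34.9 h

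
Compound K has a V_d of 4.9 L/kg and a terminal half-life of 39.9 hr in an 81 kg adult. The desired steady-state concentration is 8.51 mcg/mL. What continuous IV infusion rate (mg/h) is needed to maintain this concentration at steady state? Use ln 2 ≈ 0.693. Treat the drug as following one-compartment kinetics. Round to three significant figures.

58.7 mg/h

Vd = 4.9 L/kg × 81 kg = 396.9 L
CL = 0.693 × Vd / t½ = 0.693 × 396.9 / 39.9 = 6.894 L/h
Infusion rate = CL × Css = 6.894 × 8.51 = 58.67 mg/h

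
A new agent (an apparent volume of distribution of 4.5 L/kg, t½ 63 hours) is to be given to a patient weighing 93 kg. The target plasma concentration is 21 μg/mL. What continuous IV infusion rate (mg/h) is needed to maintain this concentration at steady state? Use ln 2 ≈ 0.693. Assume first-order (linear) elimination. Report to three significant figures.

96.7 mg/h

Total Vd = 4.5 × 93 = 418.5 L
k = 0.693/63 = 0.01100 h⁻¹, so CL = k·Vd = 0.01100 × 418.5 = 4.604 L/h
Infusion rate = CL × Css = 4.604 × 21 = 96.68 mg/h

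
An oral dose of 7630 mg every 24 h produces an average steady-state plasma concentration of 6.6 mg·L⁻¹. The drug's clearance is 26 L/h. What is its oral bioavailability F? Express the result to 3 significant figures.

0.540

F·D/τ = CL·Css at steady state → F = CL·Css·τ / D.
F = 26 × 6.6 × 24 / 7630 = 0.540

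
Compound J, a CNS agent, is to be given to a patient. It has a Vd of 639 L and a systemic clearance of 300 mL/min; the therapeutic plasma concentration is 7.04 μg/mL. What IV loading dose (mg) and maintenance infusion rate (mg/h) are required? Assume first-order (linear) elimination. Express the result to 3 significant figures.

Loading: fill Vd to C_target → 639.0 L × 7.04 mg/L = 4499 mg
CL = 300 mL/min = 300 × 0.06 = 18.00 L/h
Maintenance: replace elimination → rate = CL × Css = 18.00 × 7.04 = 126.7 mg/h

(a) 4500 mg; (b) 127 mg/h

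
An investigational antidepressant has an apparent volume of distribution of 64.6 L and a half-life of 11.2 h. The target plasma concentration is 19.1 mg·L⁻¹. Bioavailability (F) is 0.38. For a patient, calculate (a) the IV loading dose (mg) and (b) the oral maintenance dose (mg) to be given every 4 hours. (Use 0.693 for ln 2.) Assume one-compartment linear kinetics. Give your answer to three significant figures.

(a) 1230 mg; (b) 804 mg

LD = Vd × C = 64.60 × 19.1 = 1234 mg
CL = 0.693 × Vd / t½ = 0.693 × 64.60 / 11.2 = 3.997 L/h
D = CL × Css × τ / F = 3.997 × 19.1 × 4 / 0.38 = 803.6 mg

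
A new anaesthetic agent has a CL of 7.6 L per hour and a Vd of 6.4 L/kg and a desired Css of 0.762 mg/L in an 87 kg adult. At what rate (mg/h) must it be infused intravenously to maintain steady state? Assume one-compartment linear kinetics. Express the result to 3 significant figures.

5.79 mg/h

R₀ = 7.600 × 0.762 = 5.791 mg/h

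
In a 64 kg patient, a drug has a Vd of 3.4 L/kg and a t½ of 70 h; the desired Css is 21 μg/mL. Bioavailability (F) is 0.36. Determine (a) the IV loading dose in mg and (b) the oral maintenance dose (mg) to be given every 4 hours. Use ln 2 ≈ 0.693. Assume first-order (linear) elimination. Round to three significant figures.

Vd(total) = 64 kg × 3.4 L/kg = 217.6 L
LD = Vd × C = 217.6 × 21 = 4570 mg
CL = 0.693 × Vd / t½ = 0.693 × 217.6 / 70 = 2.154 L/h
D = CL × Css × τ / F = 2.154 × 21 × 4 / 0.36 = 502.6 mg

(a) 4570 mg; (b) 503 mg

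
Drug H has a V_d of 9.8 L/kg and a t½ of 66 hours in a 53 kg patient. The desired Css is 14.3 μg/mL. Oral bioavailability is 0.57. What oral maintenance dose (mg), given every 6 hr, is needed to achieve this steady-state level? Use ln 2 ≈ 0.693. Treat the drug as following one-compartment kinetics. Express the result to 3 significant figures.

Vd(total) = 53 kg × 9.8 L/kg = 519.4 L
CL = 0.693 × Vd / t½ = 0.693 × 519.4 / 66 = 5.454 L/h
D = CL × Css × τ / F = 5.454 × 14.3 × 6 / 0.57 = 821.0 mg

821 mg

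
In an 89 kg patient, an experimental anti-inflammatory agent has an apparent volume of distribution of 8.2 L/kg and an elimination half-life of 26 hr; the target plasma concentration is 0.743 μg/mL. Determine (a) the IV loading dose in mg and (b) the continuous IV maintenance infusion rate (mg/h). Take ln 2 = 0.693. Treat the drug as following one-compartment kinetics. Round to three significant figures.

(a) 542 mg; (b) 14.5 mg/h

Vd = 8.2 L/kg × 89 kg = 729.8 L
LD = Vd × C = 729.8 × 0.743 = 542.2 mg
CL = 0.693 × Vd / t½ = 0.693 × 729.8 / 26 = 19.45 L/h
Infusion rate = CL × Css = 19.45 × 0.743 = 14.45 mg/h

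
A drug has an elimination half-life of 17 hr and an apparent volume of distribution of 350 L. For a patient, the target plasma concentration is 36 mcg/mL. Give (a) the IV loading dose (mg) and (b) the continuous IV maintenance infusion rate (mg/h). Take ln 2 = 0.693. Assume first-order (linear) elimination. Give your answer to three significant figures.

LD = Vd × C = 350.0 × 36 = 12600 mg
CL = 0.693 × Vd / t½ = 0.693 × 350.0 / 17 = 14.27 L/h
Infusion rate = CL × Css = 14.27 × 36 = 513.7 mg/h

(a) 12600 mg; (b) 514 mg/h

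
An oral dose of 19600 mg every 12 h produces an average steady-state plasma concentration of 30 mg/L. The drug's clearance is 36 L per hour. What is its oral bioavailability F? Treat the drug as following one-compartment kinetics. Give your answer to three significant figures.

0.661

F·D/τ = CL·Css at steady state → F = CL·Css·τ / D.
F = 36 × 30 × 12 / 19600 = 0.661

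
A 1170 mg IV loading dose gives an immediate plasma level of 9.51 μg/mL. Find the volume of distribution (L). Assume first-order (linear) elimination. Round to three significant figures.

123 L

Immediately after an IV bolus, C₀ = Dose / Vd, so Vd = Dose / C₀.
Vd = 1170 / 9.51 = 123.0 L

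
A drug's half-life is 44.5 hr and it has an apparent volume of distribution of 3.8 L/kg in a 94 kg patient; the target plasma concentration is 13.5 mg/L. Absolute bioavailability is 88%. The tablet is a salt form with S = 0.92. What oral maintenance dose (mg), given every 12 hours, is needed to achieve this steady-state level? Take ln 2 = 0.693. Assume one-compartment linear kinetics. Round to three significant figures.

Vd = 3.8 L/kg × 94 kg = 357.2 L
CL = ln 2 · Vd / t½ = 0.693 × 357.2 / 44.5 = 5.563 L/h
D = CL × Css × τ / F / S = 5.563 × 13.5 × 12 / 0.88 / 0.92 = 1113 mg

1110 mg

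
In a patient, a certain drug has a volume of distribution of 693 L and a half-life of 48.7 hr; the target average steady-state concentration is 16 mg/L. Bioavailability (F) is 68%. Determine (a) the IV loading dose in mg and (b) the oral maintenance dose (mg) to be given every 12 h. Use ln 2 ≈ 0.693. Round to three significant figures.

LD = Vd × C = 693.0 × 16 = 11090 mg
CL = 0.693 × Vd / t½ = 0.693 × 693.0 / 48.7 = 9.861 L/h
D = CL × Css × τ / F = 9.861 × 16 × 12 / 0.68 = 2784 mg

(a) 11100 mg; (b) 2780 mg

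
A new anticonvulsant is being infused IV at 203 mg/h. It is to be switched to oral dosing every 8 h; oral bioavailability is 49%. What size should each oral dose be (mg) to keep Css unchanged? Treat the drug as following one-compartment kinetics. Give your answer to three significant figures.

3310 mg

To maintain the same Css, the systemic dosing rate must be unchanged: F·D/τ = infusion rate.
D = rate × τ / F = 203 × 8 / 0.49 = 3314 mg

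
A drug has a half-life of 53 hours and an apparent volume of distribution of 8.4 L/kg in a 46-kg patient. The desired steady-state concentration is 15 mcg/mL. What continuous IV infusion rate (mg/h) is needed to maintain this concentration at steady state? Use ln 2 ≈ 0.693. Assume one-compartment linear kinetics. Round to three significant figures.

75.8 mg/h

Total Vd = 8.4 × 46 = 386.4 L
CL = ln 2 · Vd / t½ = 0.693 × 386.4 / 53 = 5.052 L/h
Infusion rate = CL × Css = 5.052 × 15 = 75.78 mg/h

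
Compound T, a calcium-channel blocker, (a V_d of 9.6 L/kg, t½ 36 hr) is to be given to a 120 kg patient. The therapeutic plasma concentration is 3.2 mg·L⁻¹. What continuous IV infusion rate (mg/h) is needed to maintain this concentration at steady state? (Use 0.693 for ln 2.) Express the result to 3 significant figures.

71.0 mg/h

Vd = 9.6 L/kg × 120 kg = 1152 L
CL = 0.693 × Vd / t½ = 0.693 × 1152 / 36 = 22.18 L/h
Infusion rate = CL × Css = 22.18 × 3.2 = 70.98 mg/h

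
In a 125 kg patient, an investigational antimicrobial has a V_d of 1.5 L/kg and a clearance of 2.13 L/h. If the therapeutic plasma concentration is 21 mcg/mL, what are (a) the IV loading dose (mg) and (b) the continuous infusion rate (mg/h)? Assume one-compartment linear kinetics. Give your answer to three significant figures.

(a) 3940 mg; (b) 44.7 mg/h

Vd(total) = 125 kg × 1.5 L/kg = 187.5 L
LD = Vd · C_target = 187.5 × 21 = 3938 mg
Maintenance: replace elimination → rate = CL × Css = 2.130 × 21 = 44.73 mg/h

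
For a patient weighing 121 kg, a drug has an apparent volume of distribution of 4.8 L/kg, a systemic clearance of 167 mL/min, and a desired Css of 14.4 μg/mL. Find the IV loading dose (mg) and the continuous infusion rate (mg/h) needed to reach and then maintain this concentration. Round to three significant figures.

Total Vd = 4.8 × 121 = 580.8 L
Loading dose = Vd × C = 580.8 × 14.4 = 8364 mg
CL = 167 mL/min = 167 × 0.06 = 10.02 L/h
Maintenance: replace elimination → rate = CL × Css = 10.02 × 14.4 = 144.3 mg/h

(a) 8360 mg; (b) 144 mg/h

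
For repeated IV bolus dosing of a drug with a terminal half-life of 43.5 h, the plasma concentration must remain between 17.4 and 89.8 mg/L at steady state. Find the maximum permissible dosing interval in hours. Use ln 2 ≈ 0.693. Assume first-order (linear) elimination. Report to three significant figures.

k = 0.693 / t½ = 0.693 / 43.5 = 0.01593 h⁻¹
Between IV bolus doses, concentration decays as C = C₀·e^(−kτ), so C_peak/C_trough = e^(kτ).
τ_max = ln(C_peak/C_trough) / k = ln(89.8/17.4) / 0.01593 = 1.641 / 0.01593 = 103.0 h

103 h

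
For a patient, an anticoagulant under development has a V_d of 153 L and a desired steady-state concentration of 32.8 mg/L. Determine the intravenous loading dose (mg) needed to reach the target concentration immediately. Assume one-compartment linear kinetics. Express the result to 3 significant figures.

5020 mg

LD = Vd × C = 153.0 × 32.80 = 5018 mg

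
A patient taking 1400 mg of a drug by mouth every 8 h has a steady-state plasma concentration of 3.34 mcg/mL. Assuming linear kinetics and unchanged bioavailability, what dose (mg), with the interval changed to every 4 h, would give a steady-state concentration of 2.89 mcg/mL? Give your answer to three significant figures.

606 mg

For first-order elimination, Css ∝ F·D/(CL·τ); F and CL are unchanged, so Css ∝ D/τ.
D₂ = D₁ × (Css,target / Css,current) × (τ₂/τ₁) = 1400 × (2.89/3.34) × (4/8) = 605.7 mg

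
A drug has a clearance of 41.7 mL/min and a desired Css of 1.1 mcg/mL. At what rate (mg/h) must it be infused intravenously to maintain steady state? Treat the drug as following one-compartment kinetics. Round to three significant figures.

CL = 41.7 mL/min × 60/1000 = 2.502 L/h
At steady state, infusion rate equals elimination rate: rate in = CL × Css.
Infusion rate = CL · Css = 2.502 L/h × 1.1 mg/L = 2.752 mg/h

2.75 mg/h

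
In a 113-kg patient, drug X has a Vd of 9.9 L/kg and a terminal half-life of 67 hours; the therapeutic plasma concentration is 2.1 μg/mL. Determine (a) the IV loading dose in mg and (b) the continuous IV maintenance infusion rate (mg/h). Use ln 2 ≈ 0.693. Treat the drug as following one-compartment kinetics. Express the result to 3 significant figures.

(a) 2350 mg; (b) 24.3 mg/h

Vd = 9.9 L/kg × 113 kg = 1119 L
LD = Vd × C = 1119 × 2.1 = 2350 mg
CL = 0.693 × Vd / t½ = 0.693 × 1119 / 67 = 11.57 L/h
Infusion rate = CL × Css = 11.57 × 2.1 = 24.30 mg/h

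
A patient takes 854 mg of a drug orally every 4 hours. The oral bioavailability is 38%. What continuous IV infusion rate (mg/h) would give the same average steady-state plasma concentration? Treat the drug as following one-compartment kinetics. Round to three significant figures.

Equivalent systemic input: infusion rate = F·D/τ.
Rate = 0.38 × 854 / 4 = 81.13 mg/h

81.1 mg/h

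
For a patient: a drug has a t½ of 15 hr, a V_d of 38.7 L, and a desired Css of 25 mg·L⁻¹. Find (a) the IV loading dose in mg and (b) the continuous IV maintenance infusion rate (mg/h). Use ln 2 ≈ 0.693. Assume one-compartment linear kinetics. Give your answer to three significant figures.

(a) 968 mg; (b) 44.7 mg/h

LD = Vd × C = 38.70 × 25 = 967.5 mg
CL = 0.693 × Vd / t½ = 0.693 × 38.70 / 15 = 1.788 L/h
Infusion rate = CL × Css = 1.788 × 25 = 44.70 mg/h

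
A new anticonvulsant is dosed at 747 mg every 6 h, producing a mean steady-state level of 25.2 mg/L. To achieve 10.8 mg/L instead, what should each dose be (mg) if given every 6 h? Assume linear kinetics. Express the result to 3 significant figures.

320 mg

With linear kinetics, Css is proportional to dose rate (D/τ) at fixed clearance.
D₂ = D₁ × (Css,target / Css,current) = 747 × 10.8/25.2 = 320.1 mg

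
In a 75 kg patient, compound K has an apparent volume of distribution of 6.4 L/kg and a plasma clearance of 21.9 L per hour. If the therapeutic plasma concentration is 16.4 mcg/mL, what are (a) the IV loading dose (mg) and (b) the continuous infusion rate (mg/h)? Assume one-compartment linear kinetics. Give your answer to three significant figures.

Total Vd = 6.4 × 75 = 480.0 L
Loading: fill Vd to C_target → 480.0 L × 16.4 mg/L = 7872 mg
Maintenance infusion rate = CL × Css = 21.90 × 16.4 = 359.2 mg/h

(a) 7870 mg; (b) 359 mg/h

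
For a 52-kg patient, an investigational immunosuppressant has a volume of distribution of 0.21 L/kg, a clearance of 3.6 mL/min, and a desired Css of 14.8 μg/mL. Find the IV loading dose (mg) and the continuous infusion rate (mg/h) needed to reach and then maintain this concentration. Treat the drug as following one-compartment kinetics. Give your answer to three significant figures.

Total Vd = 0.21 × 52 = 10.92 L
Loading: fill Vd to C_target → 10.92 L × 14.8 mg/L = 161.6 mg
CL = 3.6 mL/min = 3.6 × 0.06 = 0.2160 L/h
Maintenance: replace elimination → rate = CL × Css = 0.2160 × 14.8 = 3.197 mg/h

(a) 162 mg; (b) 3.20 mg/h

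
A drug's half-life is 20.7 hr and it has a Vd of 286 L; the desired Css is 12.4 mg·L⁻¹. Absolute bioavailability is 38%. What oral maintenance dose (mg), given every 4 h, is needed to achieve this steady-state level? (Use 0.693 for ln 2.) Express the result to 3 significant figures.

1250 mg

k = 0.693/20.7 = 0.03348 h⁻¹, so CL = k·Vd = 0.03348 × 286.0 = 9.575 L/h
D = CL × Css × τ / F = 9.575 × 12.4 × 4 / 0.38 = 1250 mg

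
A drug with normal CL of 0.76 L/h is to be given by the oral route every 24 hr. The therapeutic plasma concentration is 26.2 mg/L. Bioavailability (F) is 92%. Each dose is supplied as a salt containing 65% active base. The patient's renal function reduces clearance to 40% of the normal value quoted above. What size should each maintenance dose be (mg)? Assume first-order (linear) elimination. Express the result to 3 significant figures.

320 mg

Patient clearance = 0.4 × 0.7600 = 0.3040 L/h
D = CL × Css × τ / F / S = 0.3040 × 26.2 × 24 / 0.92 / 0.65 = 319.7 mg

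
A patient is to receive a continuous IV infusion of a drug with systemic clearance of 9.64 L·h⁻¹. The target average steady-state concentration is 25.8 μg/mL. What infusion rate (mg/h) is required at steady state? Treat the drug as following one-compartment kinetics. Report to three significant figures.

At steady state, infusion rate equals elimination rate: rate in = CL × Css.
R₀ = 9.640 × 25.8 = 248.7 mg/h

249 mg/h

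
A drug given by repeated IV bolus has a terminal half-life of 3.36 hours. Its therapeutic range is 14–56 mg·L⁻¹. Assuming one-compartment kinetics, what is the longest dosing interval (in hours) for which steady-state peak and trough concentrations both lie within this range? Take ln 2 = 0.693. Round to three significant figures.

6.72 h

k = 0.693 / t½ = 0.693 / 3.36 = 0.2063 h⁻¹
Between IV bolus doses, concentration decays as C = C₀·e^(−kτ), so C_peak/C_trough = e^(kτ).
τ_max = ln(C_peak/C_trough) / k = ln(56/14) / 0.2063 = 1.386 / 0.2063 = 6.718 h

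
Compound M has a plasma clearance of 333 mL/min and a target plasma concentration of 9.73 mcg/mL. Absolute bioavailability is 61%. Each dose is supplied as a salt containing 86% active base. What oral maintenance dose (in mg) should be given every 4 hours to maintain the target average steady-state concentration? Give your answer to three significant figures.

Convert clearance: 333 mL/min × 60 min/h ÷ 1000 mL/L = 19.98 L/h
D = CL × Css × τ / F / S = 19.98 × 9.73 × 4 / 0.61 / 0.86 = 1482 mg

1480 mg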